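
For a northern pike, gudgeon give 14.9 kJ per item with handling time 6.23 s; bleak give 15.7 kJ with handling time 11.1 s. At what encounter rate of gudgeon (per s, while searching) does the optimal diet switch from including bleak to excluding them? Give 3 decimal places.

Drop bleak once their profitability E₂/h₂ falls below the rate achievable on gudgeon alone: E₂/h₂ = λE₁/(1 + λh₁).
Solve for λ: λE₁h₂ = E₂(1 + λh₁) → λ(E₁h₂ − E₂h₁) = E₂ → λ = E₂/(E₁h₂ − E₂h₁).
λ = 15.7/(14.9×11.1 − 15.7×6.23) = 15.7/67.58 = 0.2323 per s.

0.232 per s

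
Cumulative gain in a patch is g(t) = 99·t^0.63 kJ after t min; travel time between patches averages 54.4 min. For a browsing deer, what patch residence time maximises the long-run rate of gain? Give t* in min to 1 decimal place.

92.6 min

Maximise g(t)/(T+t): set derivative to zero → g'(t)(T+t) = g(t).
g'(t) = 0.63·99·t^-0.37. Setting 0.63·99·t^-0.37 = 99·t^0.63/(54.4+t) gives 0.63(54.4+t) = t, so 0.37·t = 0.63×54.4.
t* = 0.63×54.4/0.37 = 92.63 min.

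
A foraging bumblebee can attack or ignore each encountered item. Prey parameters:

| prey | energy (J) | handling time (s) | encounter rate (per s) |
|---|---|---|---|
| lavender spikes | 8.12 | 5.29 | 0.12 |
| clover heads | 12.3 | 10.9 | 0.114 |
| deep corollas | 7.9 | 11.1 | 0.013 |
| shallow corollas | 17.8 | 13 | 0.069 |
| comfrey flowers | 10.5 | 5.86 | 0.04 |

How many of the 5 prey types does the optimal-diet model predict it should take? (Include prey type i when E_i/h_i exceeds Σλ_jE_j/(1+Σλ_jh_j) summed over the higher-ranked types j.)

4

Rank by E/h (J/s): comfrey flowers 1.79, lavender spikes 1.53, shallow corollas 1.37, clover heads 1.13, deep corollas 0.712. Include each in turn until the next type's E/h falls below the running intake rate.
Rate on top 1: 0.3402. lavender spikes: 1.53 > 0.3402 → include.
Rate on top 2: 0.746. shallow corollas: 1.37 > 0.746 → include.
Rate on top 3: 0.9481. clover heads: 1.13 > 0.9481 → include.
Rate on top 4: 1.004. deep corollas: 0.712 < 1.004 → exclude; stop.
Optimal diet: comfrey flowers, lavender spikes, shallow corollas, clover heads — 4 of 5 types.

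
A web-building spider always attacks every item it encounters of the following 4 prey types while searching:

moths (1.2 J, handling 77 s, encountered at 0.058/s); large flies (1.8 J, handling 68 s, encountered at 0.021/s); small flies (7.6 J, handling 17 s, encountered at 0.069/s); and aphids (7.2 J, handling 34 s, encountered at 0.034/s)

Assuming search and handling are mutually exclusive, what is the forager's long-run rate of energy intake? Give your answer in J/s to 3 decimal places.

R = Σλ_iE_i / (1 + Σλ_ih_i)
Numerator: 0.058×1.2 + 0.021×1.8 + 0.069×7.6 + 0.034×7.2 = 0.8766
Denominator: 1 + 0.058×77 + 0.021×68 + 0.069×17 + 0.034×34 = 9.223
R = 0.8766/9.223 = 0.09504 J/s

0.095 J/s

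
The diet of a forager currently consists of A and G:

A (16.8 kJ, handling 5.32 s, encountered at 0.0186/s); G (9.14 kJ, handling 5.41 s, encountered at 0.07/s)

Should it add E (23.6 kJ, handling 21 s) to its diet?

Yes

Current rate: (0.0186×16.8 + 0.07×9.14)/(1 + 0.0186×5.32 + 0.07×5.41) = 0.6445 kJ/s.
E: E/h = 23.6/21 = 1.124 kJ/s.
1.124 > 0.6445, so adding E raises the average — include it.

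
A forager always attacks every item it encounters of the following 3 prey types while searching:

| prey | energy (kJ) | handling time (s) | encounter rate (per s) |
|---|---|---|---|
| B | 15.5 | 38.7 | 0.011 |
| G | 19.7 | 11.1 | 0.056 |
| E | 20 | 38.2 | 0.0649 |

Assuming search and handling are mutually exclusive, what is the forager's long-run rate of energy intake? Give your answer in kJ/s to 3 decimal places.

R = Σλ_iE_i / (1 + Σλ_ih_i)
Numerator: 0.011×15.5 + 0.056×19.7 + 0.0649×20 = 2.572
Denominator: 1 + 0.011×38.7 + 0.056×11.1 + 0.0649×38.2 = 4.526
R = 2.572/4.526 = 0.5681 kJ/s

0.568 kJ/s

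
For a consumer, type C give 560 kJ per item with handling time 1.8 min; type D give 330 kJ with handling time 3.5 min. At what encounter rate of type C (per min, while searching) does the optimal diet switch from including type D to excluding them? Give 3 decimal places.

At the threshold, the rate on type C alone equals the profitability of type D: λ·560/(1 + λ·1.8) = 330/3.5 = 94.29.
Rearranging, λ(560 − 94.29×1.8) = 94.29, so λ = 94.29/390.3 = 0.2416 per min.

0.242 per min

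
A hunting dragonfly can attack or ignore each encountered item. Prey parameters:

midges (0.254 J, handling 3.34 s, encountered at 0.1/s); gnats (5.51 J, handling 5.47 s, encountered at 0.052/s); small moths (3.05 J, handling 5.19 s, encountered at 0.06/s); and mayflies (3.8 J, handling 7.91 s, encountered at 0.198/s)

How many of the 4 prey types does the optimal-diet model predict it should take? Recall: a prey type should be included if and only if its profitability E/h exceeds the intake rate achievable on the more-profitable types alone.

3

Rank by E/h (J/s): gnats 1.01, small moths 0.588, mayflies 0.48, midges 0.076. Include each in turn until the next type's E/h falls below the running intake rate.
Rate on top 1: 0.2231. small moths: 0.588 > 0.2231 → include.
Rate on top 2: 0.2942. mayflies: 0.48 > 0.2942 → include.
Rate on top 3: 0.3864. midges: 0.076 < 0.3864 → exclude; stop.
Optimal diet: gnats, small moths, mayflies — 3 of 4 types.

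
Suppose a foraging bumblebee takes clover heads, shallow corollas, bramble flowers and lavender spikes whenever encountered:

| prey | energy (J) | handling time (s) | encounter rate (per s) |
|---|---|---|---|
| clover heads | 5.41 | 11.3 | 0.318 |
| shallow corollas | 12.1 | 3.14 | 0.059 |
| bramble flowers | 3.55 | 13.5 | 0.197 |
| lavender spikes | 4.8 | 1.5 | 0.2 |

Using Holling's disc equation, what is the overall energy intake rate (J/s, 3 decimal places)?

R = Σλ_iE_i / (1 + Σλ_ih_i)
Numerator: 0.318×5.41 + 0.059×12.1 + 0.197×3.55 + 0.2×4.8 = 4.094
Denominator: 1 + 0.318×11.3 + 0.059×3.14 + 0.197×13.5 + 0.2×1.5 = 7.738
R = 4.094/7.738 = 0.529 J/s

0.529 J/s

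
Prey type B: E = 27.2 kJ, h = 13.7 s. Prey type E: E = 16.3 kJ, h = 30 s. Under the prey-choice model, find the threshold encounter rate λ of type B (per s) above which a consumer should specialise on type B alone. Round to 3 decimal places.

0.028 per s

At the threshold, the rate on type B alone equals the profitability of type E: λ·27.2/(1 + λ·13.7) = 16.3/30 = 0.5433.
Rearranging, λ(27.2 − 0.5433×13.7) = 0.5433, so λ = 0.5433/19.76 = 0.0275 per s.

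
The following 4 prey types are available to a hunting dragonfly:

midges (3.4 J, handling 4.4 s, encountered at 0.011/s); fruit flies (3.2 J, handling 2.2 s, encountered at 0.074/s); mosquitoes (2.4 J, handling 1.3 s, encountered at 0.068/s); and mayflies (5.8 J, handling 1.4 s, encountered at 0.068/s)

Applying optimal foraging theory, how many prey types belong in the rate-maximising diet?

E/h in descending order: mayflies 4.14, mosquitoes 1.85, fruit flies 1.45, midges 0.773 J/s. The optimal diet is the largest prefix of this list for which every included type satisfies E_i/h_i > R on the types above it.
Rate on top 1: 0.3601. mosquitoes: 1.85 > 0.3601 → include.
Rate on top 2: 0.4711. fruit flies: 1.45 > 0.4711 → include.
Rate on top 3: 0.59. midges: 0.773 > 0.59 → include.
Optimal diet: mayflies, mosquitoes, fruit flies, midges — 4 of 4 types.

4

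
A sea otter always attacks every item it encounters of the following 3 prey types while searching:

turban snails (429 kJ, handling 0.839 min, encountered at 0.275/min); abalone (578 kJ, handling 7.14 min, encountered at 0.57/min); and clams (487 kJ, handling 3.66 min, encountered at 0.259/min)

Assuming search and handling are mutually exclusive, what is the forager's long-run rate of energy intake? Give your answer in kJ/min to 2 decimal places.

91.79 kJ/min

R = Σλ_iE_i / (1 + Σλ_ih_i)
Numerator: 0.275×429 + 0.57×578 + 0.259×487 = 573.6
Denominator: 1 + 0.275×0.839 + 0.57×7.14 + 0.259×3.66 = 6.248
R = 573.6/6.248 = 91.79 kJ/min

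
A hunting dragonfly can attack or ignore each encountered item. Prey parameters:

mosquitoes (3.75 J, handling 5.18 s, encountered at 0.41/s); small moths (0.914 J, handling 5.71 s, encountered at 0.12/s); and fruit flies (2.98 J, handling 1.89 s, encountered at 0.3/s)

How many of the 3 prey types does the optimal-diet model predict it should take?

E/h in descending order: fruit flies 1.58, mosquitoes 0.724, small moths 0.16 J/s. The optimal diet is the largest prefix of this list for which every included type satisfies E_i/h_i > R on the types above it.
Rate on top 1: 0.5705. mosquitoes: 0.724 > 0.5705 → include.
Rate on top 2: 0.6588. small moths: 0.16 < 0.6588 → exclude; stop.
Optimal diet: fruit flies, mosquitoes — 2 of 3 types.

2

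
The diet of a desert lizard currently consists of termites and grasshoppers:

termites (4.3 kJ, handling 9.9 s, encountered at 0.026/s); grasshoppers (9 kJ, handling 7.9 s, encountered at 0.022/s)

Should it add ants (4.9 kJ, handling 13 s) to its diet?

Intake rate on the current diet: R = (0.026×4.3 + 0.022×9) / (1 + 0.026×9.9 + 0.022×7.9) = 0.3098/1.431 = 0.2165 kJ/s.
ants: E/h = 4.9/13 = 0.3769 kJ/s.
Since 0.3769 > R, including ants increases the long-run rate.

Yes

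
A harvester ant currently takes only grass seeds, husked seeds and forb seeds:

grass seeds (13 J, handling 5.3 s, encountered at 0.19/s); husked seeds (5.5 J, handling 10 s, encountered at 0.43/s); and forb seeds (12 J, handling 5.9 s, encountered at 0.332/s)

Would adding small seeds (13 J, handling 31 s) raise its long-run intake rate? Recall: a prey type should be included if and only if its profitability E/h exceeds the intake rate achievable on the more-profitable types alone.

Intake rate on the current diet: R = (0.19×13 + 0.43×5.5 + 0.332×12) / (1 + 0.19×5.3 + 0.43×10 + 0.332×5.9) = 8.819/8.266 = 1.067 J/s.
Profitability of small seeds: 13/31 = 0.4194 J/s.
0.4194 < 1.067, so adding small seeds would lower the average — exclude it.

No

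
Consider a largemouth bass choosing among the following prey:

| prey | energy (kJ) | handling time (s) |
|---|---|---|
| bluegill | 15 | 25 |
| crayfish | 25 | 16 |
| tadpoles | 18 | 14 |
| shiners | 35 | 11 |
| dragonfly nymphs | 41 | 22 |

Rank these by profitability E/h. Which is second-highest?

dragonfly nymphs

Profitability E/h (kJ/s): bluegill = 15/25 = 0.6, crayfish = 25/16 = 1.56, tadpoles = 18/14 = 1.29, shiners = 35/11 = 3.18, dragonfly nymphs = 41/22 = 1.86.
Ranked: shiners > dragonfly nymphs > crayfish > tadpoles > bluegill.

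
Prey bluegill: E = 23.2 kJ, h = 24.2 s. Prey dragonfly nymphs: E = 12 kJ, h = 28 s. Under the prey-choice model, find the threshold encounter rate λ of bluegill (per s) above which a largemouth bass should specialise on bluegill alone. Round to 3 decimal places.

0.033 per s

The zero-one rule: include dragonfly nymphs iff E₂/h₂ > λE₁/(1+λh₁). Equality gives the switch point.
λE₁h₂ = E₂ + λE₂h₁ ⇒ λ = E₂/(E₁h₂ − E₂h₁) = 12/(649.6 − 290.4) = 0.03341 per s.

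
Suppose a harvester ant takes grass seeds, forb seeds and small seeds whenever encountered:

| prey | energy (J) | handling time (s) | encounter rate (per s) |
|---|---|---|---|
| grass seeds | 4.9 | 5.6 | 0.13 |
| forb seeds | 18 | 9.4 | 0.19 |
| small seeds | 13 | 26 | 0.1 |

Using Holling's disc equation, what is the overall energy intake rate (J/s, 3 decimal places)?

Energy encountered per unit search time: 0.13×4.9 + 0.19×18 + 0.1×13 = 5.357 J/s.
Handling time per unit search time: 0.13×5.6 + 0.19×9.4 + 0.1×26 = 5.114.
Rate = 5.357/(1 + 5.114) = 0.8762 J/s.

0.876 J/s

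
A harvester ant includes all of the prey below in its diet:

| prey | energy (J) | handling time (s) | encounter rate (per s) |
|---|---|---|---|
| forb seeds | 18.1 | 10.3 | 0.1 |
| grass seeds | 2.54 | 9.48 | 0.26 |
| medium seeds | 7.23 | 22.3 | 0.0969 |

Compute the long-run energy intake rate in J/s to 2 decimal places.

0.48 J/s

Energy encountered per unit search time: 0.1×18.1 + 0.26×2.54 + 0.0969×7.23 = 3.171 J/s.
Handling time per unit search time: 0.1×10.3 + 0.26×9.48 + 0.0969×22.3 = 5.656.
Rate = 3.171/(1 + 5.656) = 0.4764 J/s.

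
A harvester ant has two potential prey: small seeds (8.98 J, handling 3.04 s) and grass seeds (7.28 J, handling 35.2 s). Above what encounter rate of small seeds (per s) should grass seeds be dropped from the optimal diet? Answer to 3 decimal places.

At the threshold, the rate on small seeds alone equals the profitability of grass seeds: λ·8.98/(1 + λ·3.04) = 7.28/35.2 = 0.2068.
Rearranging, λ(8.98 − 0.2068×3.04) = 0.2068, so λ = 0.2068/8.351 = 0.02476 per s.

0.025 per s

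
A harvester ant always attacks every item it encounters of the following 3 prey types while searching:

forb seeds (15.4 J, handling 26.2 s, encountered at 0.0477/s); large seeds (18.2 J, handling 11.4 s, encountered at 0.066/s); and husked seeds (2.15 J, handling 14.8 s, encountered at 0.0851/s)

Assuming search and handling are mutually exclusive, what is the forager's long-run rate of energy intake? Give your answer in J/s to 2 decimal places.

Energy encountered per unit search time: 0.0477×15.4 + 0.066×18.2 + 0.0851×2.15 = 2.119 J/s.
Handling time per unit search time: 0.0477×26.2 + 0.066×11.4 + 0.0851×14.8 = 3.262.
Rate = 2.119/(1 + 3.262) = 0.4972 J/s.

0.50 J/s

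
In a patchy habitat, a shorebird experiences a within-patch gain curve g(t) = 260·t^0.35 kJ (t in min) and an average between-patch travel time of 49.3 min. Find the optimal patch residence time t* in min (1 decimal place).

Maximise g(t)/(T+t): set derivative to zero → g'(t)(T+t) = g(t).
g'(t) = 0.35·260·t^-0.65. Setting 0.35·260·t^-0.65 = 260·t^0.35/(49.3+t) gives 0.35(49.3+t) = t, so 0.65·t = 0.35×49.3.
t* = 0.35×49.3/0.65 = 26.55 min.

26.5 min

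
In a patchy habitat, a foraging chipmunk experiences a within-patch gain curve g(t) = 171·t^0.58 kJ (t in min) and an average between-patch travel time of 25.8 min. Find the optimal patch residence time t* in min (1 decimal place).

35.6 min

Optimal t* satisfies g'(t*) = g(t*)/(T + t*).
g'(t) = 0.58·171·t^-0.42. Setting 0.58·171·t^-0.42 = 171·t^0.58/(25.8+t) gives 0.58(25.8+t) = t, so 0.42·t = 0.58×25.8.
t* = 0.58×25.8/0.42 = 35.63 min.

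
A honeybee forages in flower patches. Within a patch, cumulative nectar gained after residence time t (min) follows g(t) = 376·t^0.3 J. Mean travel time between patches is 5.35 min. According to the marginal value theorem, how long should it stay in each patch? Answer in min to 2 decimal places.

2.29 min

Maximise g(t)/(T+t): set derivative to zero → g'(t)(T+t) = g(t).
g'(t) = 0.3·376·t^-0.7. Setting 0.3·376·t^-0.7 = 376·t^0.3/(5.35+t) gives 0.3(5.35+t) = t, so 0.70·t = 0.3×5.35.
t* = 0.3×5.35/0.70 = 2.293 min.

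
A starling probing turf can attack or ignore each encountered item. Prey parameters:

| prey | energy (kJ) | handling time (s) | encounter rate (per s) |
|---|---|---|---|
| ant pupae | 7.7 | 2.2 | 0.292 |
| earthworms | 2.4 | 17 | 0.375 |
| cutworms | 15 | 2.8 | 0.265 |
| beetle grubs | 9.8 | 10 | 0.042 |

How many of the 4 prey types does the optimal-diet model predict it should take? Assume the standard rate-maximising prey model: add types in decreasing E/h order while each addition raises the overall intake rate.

2

Rank by E/h (kJ/s): cutworms 5.36, ant pupae 3.5, beetle grubs 0.98, earthworms 0.141. Include each in turn until the next type's E/h falls below the running intake rate.
Rate on top 1: 2.282. ant pupae: 3.5 > 2.282 → include.
Rate on top 2: 2.61. beetle grubs: 0.98 < 2.61 → exclude; stop.
Optimal diet: cutworms, ant pupae — 2 of 4 types.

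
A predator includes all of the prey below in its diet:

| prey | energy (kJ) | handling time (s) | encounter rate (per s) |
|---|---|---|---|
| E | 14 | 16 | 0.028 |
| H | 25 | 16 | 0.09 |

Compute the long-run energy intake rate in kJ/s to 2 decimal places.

Energy encountered per unit search time: 0.028×14 + 0.09×25 = 2.642 kJ/s.
Handling time per unit search time: 0.028×16 + 0.09×16 = 1.888.
Rate = 2.642/(1 + 1.888) = 0.9148 kJ/s.

0.91 kJ/s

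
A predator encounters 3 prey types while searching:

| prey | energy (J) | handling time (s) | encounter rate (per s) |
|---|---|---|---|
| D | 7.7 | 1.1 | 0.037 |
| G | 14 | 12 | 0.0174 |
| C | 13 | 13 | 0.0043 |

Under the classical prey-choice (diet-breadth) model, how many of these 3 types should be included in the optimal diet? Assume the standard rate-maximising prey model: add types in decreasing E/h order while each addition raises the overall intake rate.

3

Profitabilities (E/h, J/s): D 7, G 1.17, C 1. Add prey in this order while the next type's profitability exceeds the intake rate on those already taken.
Rate on top 1: 0.2738. G: 1.17 > 0.2738 → include.
Rate on top 2: 0.423. C: 1 > 0.423 → include.
Optimal diet: D, G, C — 3 of 3 types.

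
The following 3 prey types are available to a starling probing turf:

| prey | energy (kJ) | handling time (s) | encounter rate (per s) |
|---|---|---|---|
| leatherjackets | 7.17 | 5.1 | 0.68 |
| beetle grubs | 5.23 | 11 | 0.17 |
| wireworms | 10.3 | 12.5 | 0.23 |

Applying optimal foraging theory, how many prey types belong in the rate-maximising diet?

Profitabilities (E/h, kJ/s): leatherjackets 1.41, wireworms 0.824, beetle grubs 0.475. Add prey in this order while the next type's profitability exceeds the intake rate on those already taken.
Rate on top 1: 1.091. wireworms: 0.824 < 1.091 → exclude; stop.
Optimal diet: leatherjackets — 1 of 3 types.

1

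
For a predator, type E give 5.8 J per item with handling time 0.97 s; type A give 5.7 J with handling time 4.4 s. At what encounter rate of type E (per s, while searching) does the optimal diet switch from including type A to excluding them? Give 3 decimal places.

0.285 per s

At the threshold, the rate on type E alone equals the profitability of type A: λ·5.8/(1 + λ·0.97) = 5.7/4.4 = 1.295.
Rearranging, λ(5.8 − 1.295×0.97) = 1.295, so λ = 1.295/4.543 = 0.2851 per s.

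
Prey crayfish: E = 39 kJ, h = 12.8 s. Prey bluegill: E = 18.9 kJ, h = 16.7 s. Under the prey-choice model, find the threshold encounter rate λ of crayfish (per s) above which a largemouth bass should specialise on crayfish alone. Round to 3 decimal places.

0.046 per s

At the threshold, the rate on crayfish alone equals the profitability of bluegill: λ·39/(1 + λ·12.8) = 18.9/16.7 = 1.132.
Rearranging, λ(39 − 1.132×12.8) = 1.132, so λ = 1.132/24.51 = 0.04617 per s.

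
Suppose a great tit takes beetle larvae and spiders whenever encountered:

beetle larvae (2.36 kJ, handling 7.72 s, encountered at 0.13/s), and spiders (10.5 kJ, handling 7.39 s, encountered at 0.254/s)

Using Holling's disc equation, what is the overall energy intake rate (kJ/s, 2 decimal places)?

R = Σλ_iE_i / (1 + Σλ_ih_i)
Numerator: 0.13×2.36 + 0.254×10.5 = 2.974
Denominator: 1 + 0.13×7.72 + 0.254×7.39 = 3.881
R = 2.974/3.881 = 0.7663 kJ/s

0.77 kJ/s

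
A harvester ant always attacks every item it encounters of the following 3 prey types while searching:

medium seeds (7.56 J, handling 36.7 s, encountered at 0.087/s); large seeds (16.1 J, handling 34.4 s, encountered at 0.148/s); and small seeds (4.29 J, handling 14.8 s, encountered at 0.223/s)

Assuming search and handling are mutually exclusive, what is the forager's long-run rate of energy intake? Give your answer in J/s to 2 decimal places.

0.32 J/s

R = (0.087×7.56 + 0.148×16.1 + 0.223×4.29) / (1 + 0.087×36.7 + 0.148×34.4 + 0.223×14.8) = 3.997/12.58 = 0.3176 J/s.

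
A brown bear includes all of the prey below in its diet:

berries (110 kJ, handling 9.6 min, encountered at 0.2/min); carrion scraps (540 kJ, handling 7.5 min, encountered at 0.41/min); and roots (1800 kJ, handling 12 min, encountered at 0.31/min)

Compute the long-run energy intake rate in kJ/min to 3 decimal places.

82.491 kJ/min

Energy encountered per unit search time: 0.2×110 + 0.41×540 + 0.31×1800 = 801.4 kJ/min.
Handling time per unit search time: 0.2×9.6 + 0.41×7.5 + 0.31×12 = 8.715.
Rate = 801.4/(1 + 8.715) = 82.49 kJ/min.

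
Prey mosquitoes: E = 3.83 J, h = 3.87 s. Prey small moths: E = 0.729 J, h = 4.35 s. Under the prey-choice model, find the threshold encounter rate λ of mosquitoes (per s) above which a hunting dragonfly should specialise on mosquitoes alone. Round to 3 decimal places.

At the threshold, the rate on mosquitoes alone equals the profitability of small moths: λ·3.83/(1 + λ·3.87) = 0.729/4.35 = 0.1676.
Rearranging, λ(3.83 − 0.1676×3.87) = 0.1676, so λ = 0.1676/3.181 = 0.05268 per s.

0.053 per s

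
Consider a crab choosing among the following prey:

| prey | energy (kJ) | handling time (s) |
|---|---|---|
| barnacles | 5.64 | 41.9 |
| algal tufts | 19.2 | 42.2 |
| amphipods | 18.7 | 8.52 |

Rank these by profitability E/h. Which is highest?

Profitability E/h (kJ/s): barnacles = 5.64/41.9 = 0.135, algal tufts = 19.2/42.2 = 0.455, amphipods = 18.7/8.52 = 2.19.
Ranked: amphipods > algal tufts > barnacles.

amphipods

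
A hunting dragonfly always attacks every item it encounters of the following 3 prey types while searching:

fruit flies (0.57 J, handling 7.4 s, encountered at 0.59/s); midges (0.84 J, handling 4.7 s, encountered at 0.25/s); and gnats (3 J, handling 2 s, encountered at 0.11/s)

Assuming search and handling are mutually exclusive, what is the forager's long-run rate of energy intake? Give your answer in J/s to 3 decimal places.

R = (0.59×0.57 + 0.25×0.84 + 0.11×3) / (1 + 0.59×7.4 + 0.25×4.7 + 0.11×2) = 0.8763/6.761 = 0.1296 J/s.

0.130 J/s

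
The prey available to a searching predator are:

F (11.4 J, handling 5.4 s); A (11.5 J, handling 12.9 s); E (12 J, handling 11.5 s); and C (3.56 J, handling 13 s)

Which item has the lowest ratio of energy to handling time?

C

Profitability E/h (J/s): F = 11.4/5.4 = 2.11, A = 11.5/12.9 = 0.891, E = 12/11.5 = 1.04, C = 3.56/13 = 0.274.
Ranked: F > E > A > C.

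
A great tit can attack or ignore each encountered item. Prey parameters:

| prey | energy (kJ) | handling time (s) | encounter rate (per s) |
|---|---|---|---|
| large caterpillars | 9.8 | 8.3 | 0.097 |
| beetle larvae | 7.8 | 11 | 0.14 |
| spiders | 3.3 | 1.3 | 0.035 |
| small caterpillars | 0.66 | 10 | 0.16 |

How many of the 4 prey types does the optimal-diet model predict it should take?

3

Profitabilities (E/h, kJ/s): spiders 2.54, large caterpillars 1.18, beetle larvae 0.709, small caterpillars 0.066. Add prey in this order while the next type's profitability exceeds the intake rate on those already taken.
Rate on top 1: 0.1105. large caterpillars: 1.18 > 0.1105 → include.
Rate on top 2: 0.5761. beetle larvae: 0.709 > 0.5761 → include.
Rate on top 3: 0.6365. small caterpillars: 0.066 < 0.6365 → exclude; stop.
Optimal diet: spiders, large caterpillars, beetle larvae — 3 of 4 types.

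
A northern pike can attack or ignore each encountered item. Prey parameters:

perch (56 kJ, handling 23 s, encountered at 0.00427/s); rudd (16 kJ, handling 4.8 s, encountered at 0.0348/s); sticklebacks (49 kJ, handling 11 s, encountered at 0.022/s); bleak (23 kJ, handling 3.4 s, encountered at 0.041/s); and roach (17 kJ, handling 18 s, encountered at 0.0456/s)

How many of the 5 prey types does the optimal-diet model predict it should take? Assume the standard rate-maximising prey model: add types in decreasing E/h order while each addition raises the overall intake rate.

4

E/h in descending order: bleak 6.76, sticklebacks 4.45, rudd 3.33, perch 2.43, roach 0.944 kJ/s. The optimal diet is the largest prefix of this list for which every included type satisfies E_i/h_i > R on the types above it.
Rate on top 1: 0.8276. sticklebacks: 4.45 > 0.8276 → include.
Rate on top 2: 1.463. rudd: 3.33 > 1.463 → include.
Rate on top 3: 1.665. perch: 2.43 > 1.665 → include.
Rate on top 4: 1.711. roach: 0.944 < 1.711 → exclude; stop.
Optimal diet: bleak, sticklebacks, rudd, perch — 4 of 5 types.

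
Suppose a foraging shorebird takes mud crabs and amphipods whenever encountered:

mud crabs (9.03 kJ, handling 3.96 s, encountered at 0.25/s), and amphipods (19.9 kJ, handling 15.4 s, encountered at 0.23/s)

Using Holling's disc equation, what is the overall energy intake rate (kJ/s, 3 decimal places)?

1.235 kJ/s

Energy encountered per unit search time: 0.25×9.03 + 0.23×19.9 = 6.835 kJ/s.
Handling time per unit search time: 0.25×3.96 + 0.23×15.4 = 4.532.
Rate = 6.835/(1 + 4.532) = 1.235 kJ/s.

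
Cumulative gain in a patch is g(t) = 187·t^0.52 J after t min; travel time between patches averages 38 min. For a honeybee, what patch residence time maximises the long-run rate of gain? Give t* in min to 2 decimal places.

41.17 min

Maximise g(t)/(T+t): set derivative to zero → g'(t)(T+t) = g(t).
g'(t) = 0.52·187·t^-0.48. Setting 0.52·187·t^-0.48 = 187·t^0.52/(38+t) gives 0.52(38+t) = t, so 0.48·t = 0.52×38.
t* = 0.52×38/0.48 = 41.17 min.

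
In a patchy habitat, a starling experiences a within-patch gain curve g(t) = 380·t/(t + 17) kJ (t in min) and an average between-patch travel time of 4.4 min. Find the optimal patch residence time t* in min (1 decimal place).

Optimal t* satisfies g'(t*) = g(t*)/(T + t*).
g'(t) = 380·17/(t + 17)². Setting 380·17/(t+17)² = 380t/[(t+17)(4.4+t)] gives 17(4.4+t) = t(t+17), so t² = 17×4.4 = 74.8.
t* = √74.8 = 8.649 min.

8.6 min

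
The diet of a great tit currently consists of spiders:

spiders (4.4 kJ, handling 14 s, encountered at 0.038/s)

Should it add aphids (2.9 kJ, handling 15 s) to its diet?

Current rate: (0.038×4.4)/(1 + 0.038×14) = 0.1091 kJ/s.
Profitability of aphids: 2.9/15 = 0.1933 kJ/s.
Since 0.1933 > R, including aphids increases the long-run rate.

Yes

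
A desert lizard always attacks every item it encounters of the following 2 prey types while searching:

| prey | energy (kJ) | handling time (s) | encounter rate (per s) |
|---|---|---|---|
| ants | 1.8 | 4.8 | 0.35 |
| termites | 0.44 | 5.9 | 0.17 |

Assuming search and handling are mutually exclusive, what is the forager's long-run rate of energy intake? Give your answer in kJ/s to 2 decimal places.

R = (0.35×1.8 + 0.17×0.44) / (1 + 0.35×4.8 + 0.17×5.9) = 0.7048/3.683 = 0.1914 kJ/s.

0.19 kJ/s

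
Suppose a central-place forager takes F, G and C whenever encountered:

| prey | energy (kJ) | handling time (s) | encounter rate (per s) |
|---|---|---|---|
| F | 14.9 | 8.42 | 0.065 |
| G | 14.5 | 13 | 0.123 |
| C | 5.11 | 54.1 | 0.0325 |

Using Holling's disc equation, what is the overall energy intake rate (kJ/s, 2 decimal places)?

0.59 kJ/s

Energy encountered per unit search time: 0.065×14.9 + 0.123×14.5 + 0.0325×5.11 = 2.918 kJ/s.
Handling time per unit search time: 0.065×8.42 + 0.123×13 + 0.0325×54.1 = 3.905.
Rate = 2.918/(1 + 3.905) = 0.595 kJ/s.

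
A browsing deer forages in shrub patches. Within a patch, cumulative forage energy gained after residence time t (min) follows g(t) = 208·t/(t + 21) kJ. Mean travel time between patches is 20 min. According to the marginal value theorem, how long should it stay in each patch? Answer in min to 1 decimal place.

By the marginal value theorem, leave when the instantaneous gain rate g'(t) equals the habitat-wide average g(t)/(T + t).
g'(t) = 208·21/(t + 21)². Setting 208·21/(t+21)² = 208t/[(t+21)(20+t)] gives 21(20+t) = t(t+21), so t² = 21×20 = 420.
t* = √420 = 20.49 min.

20.5 min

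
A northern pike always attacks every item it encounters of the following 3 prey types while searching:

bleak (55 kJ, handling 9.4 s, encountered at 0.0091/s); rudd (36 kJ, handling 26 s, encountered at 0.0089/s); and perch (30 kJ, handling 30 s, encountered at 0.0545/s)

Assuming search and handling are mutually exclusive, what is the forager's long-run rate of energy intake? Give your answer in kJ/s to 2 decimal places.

0.83 kJ/s

R = (0.0091×55 + 0.0089×36 + 0.0545×30) / (1 + 0.0091×9.4 + 0.0089×26 + 0.0545×30) = 2.456/2.952 = 0.832 kJ/s.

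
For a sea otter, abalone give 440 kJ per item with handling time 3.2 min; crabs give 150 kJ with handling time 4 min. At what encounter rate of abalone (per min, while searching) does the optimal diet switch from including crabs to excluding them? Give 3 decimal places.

Drop crabs once their profitability E₂/h₂ falls below the rate achievable on abalone alone: E₂/h₂ = λE₁/(1 + λh₁).
Solve for λ: λE₁h₂ = E₂(1 + λh₁) → λ(E₁h₂ − E₂h₁) = E₂ → λ = E₂/(E₁h₂ − E₂h₁).
λ = 150/(440×4 − 150×3.2) = 150/1280 = 0.1172 per min.

0.117 per min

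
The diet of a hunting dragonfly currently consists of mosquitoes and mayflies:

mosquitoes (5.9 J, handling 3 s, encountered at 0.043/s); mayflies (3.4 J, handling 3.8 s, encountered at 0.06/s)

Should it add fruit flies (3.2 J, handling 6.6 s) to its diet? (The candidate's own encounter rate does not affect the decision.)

On mosquitoes and mayflies alone, R = ΣλE/(1+Σλh) = 0.4577/1.357 = 0.3373 J/s.
fruit flies: E/h = 3.2/6.6 = 0.4848 J/s.
0.4848 > 0.3373, so adding fruit flies raises the average — include it.

Yes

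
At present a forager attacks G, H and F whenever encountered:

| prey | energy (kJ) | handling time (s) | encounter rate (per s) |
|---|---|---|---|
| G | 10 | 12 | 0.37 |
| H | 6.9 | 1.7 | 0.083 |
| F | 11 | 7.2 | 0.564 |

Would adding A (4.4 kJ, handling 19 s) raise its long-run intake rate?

No

Intake rate on the current diet: R = (0.37×10 + 0.083×6.9 + 0.564×11) / (1 + 0.37×12 + 0.083×1.7 + 0.564×7.2) = 10.48/9.642 = 1.087 kJ/s.
Profitability of A: 4.4/19 = 0.2316 kJ/s.
Since 0.2316 < R, time spent handling A is better spent searching.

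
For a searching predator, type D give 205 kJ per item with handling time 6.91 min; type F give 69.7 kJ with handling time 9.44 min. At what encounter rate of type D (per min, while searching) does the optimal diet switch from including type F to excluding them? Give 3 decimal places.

Drop type F once their profitability E₂/h₂ falls below the rate achievable on type D alone: E₂/h₂ = λE₁/(1 + λh₁).
Solve for λ: λE₁h₂ = E₂(1 + λh₁) → λ(E₁h₂ − E₂h₁) = E₂ → λ = E₂/(E₁h₂ − E₂h₁).
λ = 69.7/(205×9.44 − 69.7×6.91) = 69.7/1454 = 0.04795 per min.

0.048 per min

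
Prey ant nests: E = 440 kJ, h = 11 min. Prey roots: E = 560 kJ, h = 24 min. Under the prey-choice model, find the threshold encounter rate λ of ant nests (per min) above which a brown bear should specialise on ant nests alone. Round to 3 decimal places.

0.127 per min

At the threshold, the rate on ant nests alone equals the profitability of roots: λ·440/(1 + λ·11) = 560/24 = 23.33.
Rearranging, λ(440 − 23.33×11) = 23.33, so λ = 23.33/183.3 = 0.1273 per min.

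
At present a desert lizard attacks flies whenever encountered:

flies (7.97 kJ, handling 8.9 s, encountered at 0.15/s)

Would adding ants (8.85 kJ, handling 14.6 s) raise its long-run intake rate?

Yes

Current rate: (0.15×7.97)/(1 + 0.15×8.9) = 0.512 kJ/s.
ants: E/h = 8.85/14.6 = 0.6062 kJ/s.
0.6062 > 0.512, so adding ants raises the average — include it.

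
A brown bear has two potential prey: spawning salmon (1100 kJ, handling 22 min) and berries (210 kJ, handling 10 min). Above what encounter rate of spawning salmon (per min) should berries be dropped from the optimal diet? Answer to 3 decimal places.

At the threshold, the rate on spawning salmon alone equals the profitability of berries: λ·1100/(1 + λ·22) = 210/10 = 21.
Rearranging, λ(1100 − 21×22) = 21, so λ = 21/638 = 0.03292 per min.

0.033 per min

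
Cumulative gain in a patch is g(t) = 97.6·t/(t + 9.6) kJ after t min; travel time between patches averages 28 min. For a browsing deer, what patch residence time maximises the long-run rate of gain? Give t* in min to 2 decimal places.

16.40 min

Optimal t* satisfies g'(t*) = g(t*)/(T + t*).
g'(t) = 97.6·9.6/(t + 9.6)². Setting 97.6·9.6/(t+9.6)² = 97.6t/[(t+9.6)(28+t)] gives 9.6(28+t) = t(t+9.6), so t² = 9.6×28 = 268.8.
t* = √268.8 = 16.4 min.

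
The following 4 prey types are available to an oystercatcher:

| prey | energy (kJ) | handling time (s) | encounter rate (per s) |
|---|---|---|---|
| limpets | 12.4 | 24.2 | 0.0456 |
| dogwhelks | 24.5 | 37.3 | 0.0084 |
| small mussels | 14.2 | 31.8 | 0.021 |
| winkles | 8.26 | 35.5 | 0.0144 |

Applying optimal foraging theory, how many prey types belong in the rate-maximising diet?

3

E/h in descending order: dogwhelks 0.657, limpets 0.512, small mussels 0.447, winkles 0.233 kJ/s. The optimal diet is the largest prefix of this list for which every included type satisfies E_i/h_i > R on the types above it.
Rate on top 1: 0.1567. limpets: 0.512 > 0.1567 → include.
Rate on top 2: 0.3191. small mussels: 0.447 > 0.3191 → include.
Rate on top 3: 0.3467. winkles: 0.233 < 0.3467 → exclude; stop.
Optimal diet: dogwhelks, limpets, small mussels — 3 of 4 types.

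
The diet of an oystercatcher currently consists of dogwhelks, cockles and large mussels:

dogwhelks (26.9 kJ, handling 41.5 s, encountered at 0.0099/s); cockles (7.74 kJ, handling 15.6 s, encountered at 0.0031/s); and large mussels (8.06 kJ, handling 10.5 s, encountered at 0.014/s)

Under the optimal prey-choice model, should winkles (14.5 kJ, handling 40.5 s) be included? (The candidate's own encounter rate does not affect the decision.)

Current rate: (0.0099×26.9 + 0.0031×7.74 + 0.014×8.06)/(1 + 0.0099×41.5 + 0.0031×15.6 + 0.014×10.5) = 0.251 kJ/s.
Profitability of winkles: 14.5/40.5 = 0.358 kJ/s.
0.358 > 0.251, so adding winkles raises the average — include it.

Yes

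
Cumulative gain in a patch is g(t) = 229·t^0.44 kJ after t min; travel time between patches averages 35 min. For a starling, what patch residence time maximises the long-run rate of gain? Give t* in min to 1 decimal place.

Optimal t* satisfies g'(t*) = g(t*)/(T + t*).
g'(t) = 0.44·229·t^-0.56. Setting 0.44·229·t^-0.56 = 229·t^0.44/(35+t) gives 0.44(35+t) = t, so 0.56·t = 0.44×35.
t* = 0.44×35/0.56 = 27.5 min.

27.5 min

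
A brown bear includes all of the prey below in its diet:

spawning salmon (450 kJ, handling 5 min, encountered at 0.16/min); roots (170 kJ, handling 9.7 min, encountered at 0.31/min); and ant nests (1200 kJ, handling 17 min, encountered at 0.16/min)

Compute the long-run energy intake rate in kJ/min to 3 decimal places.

R = (0.16×450 + 0.31×170 + 0.16×1200) / (1 + 0.16×5 + 0.31×9.7 + 0.16×17) = 316.7/7.527 = 42.08 kJ/min.

42.075 kJ/min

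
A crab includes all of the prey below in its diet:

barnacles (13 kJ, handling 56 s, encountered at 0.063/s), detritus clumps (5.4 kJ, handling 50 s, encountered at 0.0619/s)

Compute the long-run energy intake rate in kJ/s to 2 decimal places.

0.15 kJ/s

R = Σλ_iE_i / (1 + Σλ_ih_i)
Numerator: 0.063×13 + 0.0619×5.4 = 1.153
Denominator: 1 + 0.063×56 + 0.0619×50 = 7.623
R = 1.153/7.623 = 0.1513 kJ/s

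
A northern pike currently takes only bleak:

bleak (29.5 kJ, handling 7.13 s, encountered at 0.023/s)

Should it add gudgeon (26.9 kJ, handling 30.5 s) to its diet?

On bleak alone, R = ΣλE/(1+Σλh) = 0.6785/1.164 = 0.5829 kJ/s.
Profitability of gudgeon: 26.9/30.5 = 0.882 kJ/s.
0.882 > 0.5829, so adding gudgeon raises the average — include it.

Yes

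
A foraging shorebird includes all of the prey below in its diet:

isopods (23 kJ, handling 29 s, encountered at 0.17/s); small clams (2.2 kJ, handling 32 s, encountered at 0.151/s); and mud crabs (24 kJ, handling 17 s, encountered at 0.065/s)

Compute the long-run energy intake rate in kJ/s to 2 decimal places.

0.49 kJ/s

R = (0.17×23 + 0.151×2.2 + 0.065×24) / (1 + 0.17×29 + 0.151×32 + 0.065×17) = 5.802/11.87 = 0.4889 kJ/s.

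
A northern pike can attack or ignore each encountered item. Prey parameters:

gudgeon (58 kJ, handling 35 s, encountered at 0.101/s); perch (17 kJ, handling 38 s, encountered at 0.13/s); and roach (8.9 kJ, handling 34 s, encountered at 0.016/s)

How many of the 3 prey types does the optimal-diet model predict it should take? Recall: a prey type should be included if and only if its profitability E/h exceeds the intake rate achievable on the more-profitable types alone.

Profitabilities (E/h, kJ/s): gudgeon 1.66, perch 0.447, roach 0.262. Add prey in this order while the next type's profitability exceeds the intake rate on those already taken.
Rate on top 1: 1.292. perch: 0.447 < 1.292 → exclude; stop.
Optimal diet: gudgeon — 1 of 3 types.

1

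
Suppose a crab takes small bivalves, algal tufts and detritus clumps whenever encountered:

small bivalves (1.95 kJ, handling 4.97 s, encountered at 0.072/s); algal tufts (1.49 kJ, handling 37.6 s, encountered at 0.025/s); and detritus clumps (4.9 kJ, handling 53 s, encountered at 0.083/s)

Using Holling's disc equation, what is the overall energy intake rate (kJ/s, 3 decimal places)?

0.087 kJ/s

Energy encountered per unit search time: 0.072×1.95 + 0.025×1.49 + 0.083×4.9 = 0.5844 kJ/s.
Handling time per unit search time: 0.072×4.97 + 0.025×37.6 + 0.083×53 = 5.697.
Rate = 0.5844/(1 + 5.697) = 0.08726 kJ/s.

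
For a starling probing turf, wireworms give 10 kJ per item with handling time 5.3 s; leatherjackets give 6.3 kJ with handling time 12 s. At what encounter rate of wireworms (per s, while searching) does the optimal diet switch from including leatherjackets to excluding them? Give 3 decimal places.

At the threshold, the rate on wireworms alone equals the profitability of leatherjackets: λ·10/(1 + λ·5.3) = 6.3/12 = 0.525.
Rearranging, λ(10 − 0.525×5.3) = 0.525, so λ = 0.525/7.217 = 0.07274 per s.

0.073 per s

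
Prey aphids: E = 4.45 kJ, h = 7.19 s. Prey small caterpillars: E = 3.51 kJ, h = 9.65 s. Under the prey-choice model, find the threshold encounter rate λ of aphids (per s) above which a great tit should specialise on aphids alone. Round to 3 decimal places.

0.198 per s

Drop small caterpillars once their profitability E₂/h₂ falls below the rate achievable on aphids alone: E₂/h₂ = λE₁/(1 + λh₁).
Solve for λ: λE₁h₂ = E₂(1 + λh₁) → λ(E₁h₂ − E₂h₁) = E₂ → λ = E₂/(E₁h₂ − E₂h₁).
λ = 3.51/(4.45×9.65 − 3.51×7.19) = 3.51/17.71 = 0.1982 per s.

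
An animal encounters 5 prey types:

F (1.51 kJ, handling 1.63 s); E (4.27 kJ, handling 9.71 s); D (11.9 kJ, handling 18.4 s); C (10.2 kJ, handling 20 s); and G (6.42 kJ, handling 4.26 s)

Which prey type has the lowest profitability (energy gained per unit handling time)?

In descending order of E/h:
G: 6.42/4.26 = 1.51 kJ/s
F: 1.51/1.63 = 0.926 kJ/s
D: 11.9/18.4 = 0.647 kJ/s
C: 10.2/20 = 0.51 kJ/s
E: 4.27/9.71 = 0.44 kJ/s

E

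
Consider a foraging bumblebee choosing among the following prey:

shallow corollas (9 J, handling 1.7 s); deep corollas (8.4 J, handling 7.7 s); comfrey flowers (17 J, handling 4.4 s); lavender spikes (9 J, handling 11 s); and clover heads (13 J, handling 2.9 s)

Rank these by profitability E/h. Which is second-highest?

clover heads

In descending order of E/h:
shallow corollas: 9/1.7 = 5.29 J/s
clover heads: 13/2.9 = 4.48 J/s
comfrey flowers: 17/4.4 = 3.86 J/s
deep corollas: 8.4/7.7 = 1.09 J/s
lavender spikes: 9/11 = 0.818 J/s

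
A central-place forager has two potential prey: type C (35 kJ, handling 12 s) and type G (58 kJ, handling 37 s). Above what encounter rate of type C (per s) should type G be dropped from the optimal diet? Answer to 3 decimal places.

The zero-one rule: include type G iff E₂/h₂ > λE₁/(1+λh₁). Equality gives the switch point.
λE₁h₂ = E₂ + λE₂h₁ ⇒ λ = E₂/(E₁h₂ − E₂h₁) = 58/(1295 − 696) = 0.09683 per s.

0.097 per s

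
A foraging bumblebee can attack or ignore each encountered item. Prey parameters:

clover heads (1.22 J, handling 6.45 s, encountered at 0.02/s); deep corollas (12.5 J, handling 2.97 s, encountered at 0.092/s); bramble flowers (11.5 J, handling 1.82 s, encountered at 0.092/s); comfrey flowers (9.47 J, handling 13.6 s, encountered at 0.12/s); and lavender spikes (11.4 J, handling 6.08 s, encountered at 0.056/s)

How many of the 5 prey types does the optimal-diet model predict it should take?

E/h in descending order: bramble flowers 6.32, deep corollas 4.21, lavender spikes 1.88, comfrey flowers 0.696, clover heads 0.189 J/s. The optimal diet is the largest prefix of this list for which every included type satisfies E_i/h_i > R on the types above it.
Rate on top 1: 0.9063. deep corollas: 4.21 > 0.9063 → include.
Rate on top 2: 1.533. lavender spikes: 1.88 > 1.533 → include.
Rate on top 3: 1.598. comfrey flowers: 0.696 < 1.598 → exclude; stop.
Optimal diet: bramble flowers, deep corollas, lavender spikes — 3 of 5 types.

3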